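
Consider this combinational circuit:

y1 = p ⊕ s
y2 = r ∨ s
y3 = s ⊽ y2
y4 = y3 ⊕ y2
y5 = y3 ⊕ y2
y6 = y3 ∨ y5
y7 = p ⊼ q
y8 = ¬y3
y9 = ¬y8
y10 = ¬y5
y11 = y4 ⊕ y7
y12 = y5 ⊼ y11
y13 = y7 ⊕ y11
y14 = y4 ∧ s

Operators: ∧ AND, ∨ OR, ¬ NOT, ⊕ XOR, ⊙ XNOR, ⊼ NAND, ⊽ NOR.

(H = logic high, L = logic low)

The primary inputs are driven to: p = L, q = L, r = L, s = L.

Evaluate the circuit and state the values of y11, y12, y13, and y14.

y2 = r OR s = L OR L = L
y3 = s NOR y2 = L NOR L = H
y4 = y3 XOR y2 = H XOR L = H
y5 = y3 XOR y2 = H XOR L = H
y7 = p NAND q = L NAND L = H
y11 = y4 XOR y7 = H XOR H = L
y12 = y5 NAND y11 = H NAND L = H
y13 = y7 XOR y11 = H XOR L = H
y14 = y4 AND s = H AND L = L

y11 = L, y12 = H, y13 = H, y14 = L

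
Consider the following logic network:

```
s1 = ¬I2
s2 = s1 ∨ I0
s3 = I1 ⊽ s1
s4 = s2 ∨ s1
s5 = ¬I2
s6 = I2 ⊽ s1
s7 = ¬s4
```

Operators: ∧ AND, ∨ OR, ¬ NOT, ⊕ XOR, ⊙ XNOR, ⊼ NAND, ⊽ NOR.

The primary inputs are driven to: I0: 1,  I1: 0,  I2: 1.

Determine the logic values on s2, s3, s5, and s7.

s2 = 1  s3 = 1  s5 = 0  s7 = 0

s1 = NOT I2 = NOT 1 = 0
s2 = s1 OR I0 = 0 OR 1 = 1
s3 = I1 NOR s1 = 0 NOR 0 = 1
s4 = s2 OR s1 = 1 OR 0 = 1
s5 = NOT I2 = NOT 1 = 0
s7 = NOT s4 = NOT 1 = 0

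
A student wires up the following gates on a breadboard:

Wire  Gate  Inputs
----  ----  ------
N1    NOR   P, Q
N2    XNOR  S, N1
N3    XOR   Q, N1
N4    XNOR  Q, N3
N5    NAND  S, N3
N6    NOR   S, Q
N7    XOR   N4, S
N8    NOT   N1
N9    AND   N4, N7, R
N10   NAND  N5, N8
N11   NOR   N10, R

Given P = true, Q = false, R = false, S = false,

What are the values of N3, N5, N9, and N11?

N3 = false, N5 = true, N9 = false, N11 = true

N1 = P NOR Q = true NOR false = false
N3 = Q XOR N1 = false XOR false = false
N4 = Q XNOR N3 = false XNOR false = true
N5 = S NAND N3 = false NAND false = true
N7 = N4 XOR S = true XOR false = true
N8 = NOT N1 = NOT false = true
N9 = N4 AND N7 AND R = true AND true AND false = false
N10 = N5 NAND N8 = true NAND true = false
N11 = N10 NOR R = false NOR false = true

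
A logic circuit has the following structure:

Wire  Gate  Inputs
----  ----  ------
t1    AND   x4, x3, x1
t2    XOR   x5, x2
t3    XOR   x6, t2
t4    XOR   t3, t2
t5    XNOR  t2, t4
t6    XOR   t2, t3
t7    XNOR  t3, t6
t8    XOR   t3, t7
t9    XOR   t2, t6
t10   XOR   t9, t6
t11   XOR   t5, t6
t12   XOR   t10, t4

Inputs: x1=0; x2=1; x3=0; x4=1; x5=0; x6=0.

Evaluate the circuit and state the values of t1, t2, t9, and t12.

t1 = 0, t2 = 1, t9 = 1, t12 = 1

t1 = x4 AND x3 AND x1 = 1 AND 0 AND 0 = 0
t2 = x5 XOR x2 = 0 XOR 1 = 1
t3 = x6 XOR t2 = 0 XOR 1 = 1
t4 = t3 XOR t2 = 1 XOR 1 = 0
t6 = t2 XOR t3 = 1 XOR 1 = 0
t9 = t2 XOR t6 = 1 XOR 0 = 1
t10 = t9 XOR t6 = 1 XOR 0 = 1
t12 = t10 XOR t4 = 1 XOR 0 = 1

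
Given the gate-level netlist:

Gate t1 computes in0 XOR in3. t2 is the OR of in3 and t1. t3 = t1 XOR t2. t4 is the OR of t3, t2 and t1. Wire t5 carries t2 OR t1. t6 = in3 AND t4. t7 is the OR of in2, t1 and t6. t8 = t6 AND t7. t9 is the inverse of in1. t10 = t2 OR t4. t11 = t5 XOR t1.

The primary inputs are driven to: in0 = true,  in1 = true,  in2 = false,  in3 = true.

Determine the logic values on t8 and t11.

t8 = true; t11 = true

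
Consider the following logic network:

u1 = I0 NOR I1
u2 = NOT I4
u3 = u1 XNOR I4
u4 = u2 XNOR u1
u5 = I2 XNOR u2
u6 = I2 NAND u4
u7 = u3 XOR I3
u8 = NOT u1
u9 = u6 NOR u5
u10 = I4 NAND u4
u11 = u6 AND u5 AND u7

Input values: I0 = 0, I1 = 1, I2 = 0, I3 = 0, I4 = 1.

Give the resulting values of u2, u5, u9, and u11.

u2 = 0, u5 = 1, u9 = 0, u11 = 0

u1 = I0 NOR I1 = 0 NOR 1 = 0
u2 = NOT I4 = NOT 1 = 0
u3 = u1 XNOR I4 = 0 XNOR 1 = 0
u4 = u2 XNOR u1 = 0 XNOR 0 = 1
u5 = I2 XNOR u2 = 0 XNOR 0 = 1
u6 = I2 NAND u4 = 0 NAND 1 = 1
u7 = u3 XOR I3 = 0 XOR 0 = 0
u9 = u6 NOR u5 = 1 NOR 1 = 0
u11 = u6 AND u5 AND u7 = 1 AND 1 AND 0 = 0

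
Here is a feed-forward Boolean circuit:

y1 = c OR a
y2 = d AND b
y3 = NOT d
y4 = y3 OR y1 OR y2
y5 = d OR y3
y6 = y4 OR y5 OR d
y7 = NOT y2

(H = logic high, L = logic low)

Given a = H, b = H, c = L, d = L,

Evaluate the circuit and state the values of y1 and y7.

y1 = c OR a = L OR H = H
y2 = d AND b = L AND H = L
y7 = NOT y2 = NOT L = H

y1 = H; y7 = H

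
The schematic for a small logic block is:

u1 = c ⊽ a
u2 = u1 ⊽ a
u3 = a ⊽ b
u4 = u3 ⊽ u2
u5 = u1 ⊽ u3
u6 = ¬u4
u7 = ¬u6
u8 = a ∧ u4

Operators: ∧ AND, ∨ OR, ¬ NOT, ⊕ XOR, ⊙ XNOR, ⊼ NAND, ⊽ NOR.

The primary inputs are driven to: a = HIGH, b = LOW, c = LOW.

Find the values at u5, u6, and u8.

u1 = c NOR a = LOW NOR HIGH = LOW
u2 = u1 NOR a = LOW NOR HIGH = LOW
u3 = a NOR b = HIGH NOR LOW = LOW
u4 = u3 NOR u2 = LOW NOR LOW = HIGH
u5 = u1 NOR u3 = LOW NOR LOW = HIGH
u6 = NOT u4 = NOT HIGH = LOW
u8 = a AND u4 = HIGH AND HIGH = HIGH

u5 = HIGH  u6 = LOW  u8 = HIGH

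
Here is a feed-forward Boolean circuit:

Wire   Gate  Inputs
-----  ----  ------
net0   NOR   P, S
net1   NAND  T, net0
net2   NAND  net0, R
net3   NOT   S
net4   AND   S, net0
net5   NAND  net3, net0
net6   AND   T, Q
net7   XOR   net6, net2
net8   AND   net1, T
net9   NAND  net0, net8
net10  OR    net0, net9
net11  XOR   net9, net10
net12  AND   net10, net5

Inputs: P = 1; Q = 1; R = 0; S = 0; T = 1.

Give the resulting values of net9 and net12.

net9 = 1; net12 = 1

net0 = P NOR S = 1 NOR 0 = 0
net1 = T NAND net0 = 1 NAND 0 = 1
net3 = NOT S = NOT 0 = 1
net5 = net3 NAND net0 = 1 NAND 0 = 1
net8 = net1 AND T = 1 AND 1 = 1
net9 = net0 NAND net8 = 0 NAND 1 = 1
net10 = net0 OR net9 = 0 OR 1 = 1
net12 = net10 AND net5 = 1 AND 1 = 1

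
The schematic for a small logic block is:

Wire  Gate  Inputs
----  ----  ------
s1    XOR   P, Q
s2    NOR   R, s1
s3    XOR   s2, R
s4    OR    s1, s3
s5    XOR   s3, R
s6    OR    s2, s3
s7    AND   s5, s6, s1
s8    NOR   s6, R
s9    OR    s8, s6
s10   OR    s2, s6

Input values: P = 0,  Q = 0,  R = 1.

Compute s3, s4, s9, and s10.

s1 = P XOR Q = 0 XOR 0 = 0
s2 = R NOR s1 = 1 NOR 0 = 0
s3 = s2 XOR R = 0 XOR 1 = 1
s4 = s1 OR s3 = 0 OR 1 = 1
s6 = s2 OR s3 = 0 OR 1 = 1
s8 = s6 NOR R = 1 NOR 1 = 0
s9 = s8 OR s6 = 0 OR 1 = 1
s10 = s2 OR s6 = 0 OR 1 = 1

s3 = 1  s4 = 1  s9 = 1  s10 = 1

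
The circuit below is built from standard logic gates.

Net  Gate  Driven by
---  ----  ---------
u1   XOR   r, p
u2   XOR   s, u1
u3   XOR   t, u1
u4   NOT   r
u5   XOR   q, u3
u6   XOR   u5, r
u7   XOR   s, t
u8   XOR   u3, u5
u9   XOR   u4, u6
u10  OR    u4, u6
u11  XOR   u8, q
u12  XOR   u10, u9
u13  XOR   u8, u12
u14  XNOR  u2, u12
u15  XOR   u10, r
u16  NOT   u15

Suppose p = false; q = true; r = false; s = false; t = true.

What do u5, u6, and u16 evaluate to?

u1 = r XOR p = false XOR false = false
u3 = t XOR u1 = true XOR false = true
u4 = NOT r = NOT false = true
u5 = q XOR u3 = true XOR true = false
u6 = u5 XOR r = false XOR false = false
u10 = u4 OR u6 = true OR false = true
u15 = u10 XOR r = true XOR false = true
u16 = NOT u15 = NOT true = false

u5 = false; u6 = false; u16 = false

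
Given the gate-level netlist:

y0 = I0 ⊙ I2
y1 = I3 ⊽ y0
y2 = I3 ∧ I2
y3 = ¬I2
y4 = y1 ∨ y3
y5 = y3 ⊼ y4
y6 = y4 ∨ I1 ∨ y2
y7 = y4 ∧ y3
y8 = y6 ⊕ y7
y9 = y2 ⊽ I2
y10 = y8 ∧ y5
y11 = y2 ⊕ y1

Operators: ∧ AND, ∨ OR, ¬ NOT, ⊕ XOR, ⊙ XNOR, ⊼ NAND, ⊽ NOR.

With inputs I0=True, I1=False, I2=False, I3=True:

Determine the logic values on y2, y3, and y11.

y0 = I0 XNOR I2 = True XNOR False = False
y1 = I3 NOR y0 = True NOR False = False
y2 = I3 AND I2 = True AND False = False
y3 = NOT I2 = NOT False = True
y11 = y2 XOR y1 = False XOR False = False

y2 = False; y3 = True; y11 = False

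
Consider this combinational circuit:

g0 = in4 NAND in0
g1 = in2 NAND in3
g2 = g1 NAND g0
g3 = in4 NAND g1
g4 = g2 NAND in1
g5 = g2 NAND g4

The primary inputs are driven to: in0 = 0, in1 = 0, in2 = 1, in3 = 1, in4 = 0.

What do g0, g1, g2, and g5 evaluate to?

g0 = 1  g1 = 0  g2 = 1  g5 = 0

g0 = in4 NAND in0 = 0 NAND 0 = 1
g1 = in2 NAND in3 = 1 NAND 1 = 0
g2 = g1 NAND g0 = 0 NAND 1 = 1
g4 = g2 NAND in1 = 1 NAND 0 = 1
g5 = g2 NAND g4 = 1 NAND 1 = 0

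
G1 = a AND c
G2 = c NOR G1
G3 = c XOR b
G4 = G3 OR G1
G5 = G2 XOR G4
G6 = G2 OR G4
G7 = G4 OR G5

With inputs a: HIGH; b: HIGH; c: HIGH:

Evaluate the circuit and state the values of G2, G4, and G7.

G1 = a AND c = HIGH AND HIGH = HIGH
G2 = c NOR G1 = HIGH NOR HIGH = LOW
G3 = c XOR b = HIGH XOR HIGH = LOW
G4 = G3 OR G1 = LOW OR HIGH = HIGH
G5 = G2 XOR G4 = LOW XOR HIGH = HIGH
G7 = G4 OR G5 = HIGH OR HIGH = HIGH

G2 = LOW  G4 = HIGH  G7 = HIGH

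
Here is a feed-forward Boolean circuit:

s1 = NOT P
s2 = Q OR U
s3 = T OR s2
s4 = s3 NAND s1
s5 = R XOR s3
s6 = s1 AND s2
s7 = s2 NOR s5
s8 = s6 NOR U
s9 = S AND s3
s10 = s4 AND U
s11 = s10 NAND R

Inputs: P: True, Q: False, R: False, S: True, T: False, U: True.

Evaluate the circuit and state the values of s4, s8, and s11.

s4 = True  s8 = False  s11 = True

s1 = NOT P = NOT True = False
s2 = Q OR U = False OR True = True
s3 = T OR s2 = False OR True = True
s4 = s3 NAND s1 = True NAND False = True
s6 = s1 AND s2 = False AND True = False
s8 = s6 NOR U = False NOR True = False
s10 = s4 AND U = True AND True = True
s11 = s10 NAND R = True NAND False = True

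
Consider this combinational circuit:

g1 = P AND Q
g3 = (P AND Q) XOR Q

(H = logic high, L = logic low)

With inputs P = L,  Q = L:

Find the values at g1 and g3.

g1 = L, g3 = L

g1 = L AND L = L
g3 = (L AND L) XOR L = L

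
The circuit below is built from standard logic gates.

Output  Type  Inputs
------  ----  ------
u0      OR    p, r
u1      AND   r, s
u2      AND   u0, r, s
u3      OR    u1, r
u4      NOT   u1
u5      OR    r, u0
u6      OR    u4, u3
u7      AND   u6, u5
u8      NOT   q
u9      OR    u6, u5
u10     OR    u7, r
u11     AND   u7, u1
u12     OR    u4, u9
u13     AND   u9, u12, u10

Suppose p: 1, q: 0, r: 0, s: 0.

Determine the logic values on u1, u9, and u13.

u0 = p OR r = 1 OR 0 = 1
u1 = r AND s = 0 AND 0 = 0
u3 = u1 OR r = 0 OR 0 = 0
u4 = NOT u1 = NOT 0 = 1
u5 = r OR u0 = 0 OR 1 = 1
u6 = u4 OR u3 = 1 OR 0 = 1
u7 = u6 AND u5 = 1 AND 1 = 1
u9 = u6 OR u5 = 1 OR 1 = 1
u10 = u7 OR r = 1 OR 0 = 1
u12 = u4 OR u9 = 1 OR 1 = 1
u13 = u9 AND u12 AND u10 = 1 AND 1 AND 1 = 1

u1 = 0  u9 = 1  u13 = 1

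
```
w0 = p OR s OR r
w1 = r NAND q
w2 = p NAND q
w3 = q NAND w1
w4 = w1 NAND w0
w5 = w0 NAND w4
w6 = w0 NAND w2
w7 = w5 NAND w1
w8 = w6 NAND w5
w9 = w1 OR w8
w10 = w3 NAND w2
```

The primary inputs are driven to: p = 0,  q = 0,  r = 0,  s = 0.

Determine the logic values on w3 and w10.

w1 = r NAND q = 0 NAND 0 = 1
w2 = p NAND q = 0 NAND 0 = 1
w3 = q NAND w1 = 0 NAND 1 = 1
w10 = w3 NAND w2 = 1 NAND 1 = 0

w3 = 1; w10 = 0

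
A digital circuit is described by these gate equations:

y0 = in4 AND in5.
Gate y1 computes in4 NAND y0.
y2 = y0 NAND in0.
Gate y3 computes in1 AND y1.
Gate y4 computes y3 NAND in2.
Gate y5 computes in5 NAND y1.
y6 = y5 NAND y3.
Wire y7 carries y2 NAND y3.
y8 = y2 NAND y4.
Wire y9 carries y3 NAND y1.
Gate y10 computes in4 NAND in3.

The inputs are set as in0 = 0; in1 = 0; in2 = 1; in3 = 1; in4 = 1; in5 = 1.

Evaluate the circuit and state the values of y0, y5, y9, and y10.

y0 = in4 AND in5 = 1 AND 1 = 1
y1 = in4 NAND y0 = 1 NAND 1 = 0
y3 = in1 AND y1 = 0 AND 0 = 0
y5 = in5 NAND y1 = 1 NAND 0 = 1
y9 = y3 NAND y1 = 0 NAND 0 = 1
y10 = in4 NAND in3 = 1 NAND 1 = 0

y0 = 1, y5 = 1, y9 = 1, y10 = 0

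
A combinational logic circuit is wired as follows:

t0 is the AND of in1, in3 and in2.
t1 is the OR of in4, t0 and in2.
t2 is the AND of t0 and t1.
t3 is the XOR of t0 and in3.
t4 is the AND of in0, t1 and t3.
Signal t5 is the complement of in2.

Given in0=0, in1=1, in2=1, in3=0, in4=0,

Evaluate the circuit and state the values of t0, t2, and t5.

t0 = 0, t2 = 0, t5 = 0

t0 = in1 AND in3 AND in2 = 1 AND 0 AND 1 = 0
t1 = in4 OR t0 OR in2 = 0 OR 0 OR 1 = 1
t2 = t0 AND t1 = 0 AND 1 = 0
t5 = NOT in2 = NOT 1 = 0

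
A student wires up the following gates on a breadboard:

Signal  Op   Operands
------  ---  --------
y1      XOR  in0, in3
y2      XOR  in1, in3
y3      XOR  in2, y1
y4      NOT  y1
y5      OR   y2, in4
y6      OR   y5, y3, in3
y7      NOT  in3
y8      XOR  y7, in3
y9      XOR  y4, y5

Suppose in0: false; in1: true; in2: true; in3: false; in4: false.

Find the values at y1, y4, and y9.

y1 = false  y4 = true  y9 = false

y1 = in0 XOR in3 = false XOR false = false
y2 = in1 XOR in3 = true XOR false = true
y4 = NOT y1 = NOT false = true
y5 = y2 OR in4 = true OR false = true
y9 = y4 XOR y5 = true XOR true = false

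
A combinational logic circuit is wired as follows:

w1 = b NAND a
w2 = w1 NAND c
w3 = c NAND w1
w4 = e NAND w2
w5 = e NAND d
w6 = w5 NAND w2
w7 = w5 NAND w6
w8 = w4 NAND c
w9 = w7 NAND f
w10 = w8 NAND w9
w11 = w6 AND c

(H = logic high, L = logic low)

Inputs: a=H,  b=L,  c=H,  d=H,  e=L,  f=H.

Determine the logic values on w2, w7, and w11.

w1 = b NAND a = L NAND H = H
w2 = w1 NAND c = H NAND H = L
w5 = e NAND d = L NAND H = H
w6 = w5 NAND w2 = H NAND L = H
w7 = w5 NAND w6 = H NAND H = L
w11 = w6 AND c = H AND H = H

w2 = L, w7 = L, w11 = H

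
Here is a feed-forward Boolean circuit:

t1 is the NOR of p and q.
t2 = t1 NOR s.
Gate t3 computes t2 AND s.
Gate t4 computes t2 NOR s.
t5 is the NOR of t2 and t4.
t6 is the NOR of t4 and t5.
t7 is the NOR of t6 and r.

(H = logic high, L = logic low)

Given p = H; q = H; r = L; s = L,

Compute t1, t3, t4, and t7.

t1 = L  t3 = L  t4 = L  t7 = L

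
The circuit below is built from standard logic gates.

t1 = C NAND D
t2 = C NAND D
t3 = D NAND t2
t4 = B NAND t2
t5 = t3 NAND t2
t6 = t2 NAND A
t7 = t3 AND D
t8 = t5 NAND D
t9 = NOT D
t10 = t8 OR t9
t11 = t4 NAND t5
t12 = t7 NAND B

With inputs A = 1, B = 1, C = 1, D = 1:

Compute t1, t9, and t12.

t1 = C NAND D = 1 NAND 1 = 0
t2 = C NAND D = 1 NAND 1 = 0
t3 = D NAND t2 = 1 NAND 0 = 1
t7 = t3 AND D = 1 AND 1 = 1
t9 = NOT D = NOT 1 = 0
t12 = t7 NAND B = 1 NAND 1 = 0

t1 = 0  t9 = 0  t12 = 0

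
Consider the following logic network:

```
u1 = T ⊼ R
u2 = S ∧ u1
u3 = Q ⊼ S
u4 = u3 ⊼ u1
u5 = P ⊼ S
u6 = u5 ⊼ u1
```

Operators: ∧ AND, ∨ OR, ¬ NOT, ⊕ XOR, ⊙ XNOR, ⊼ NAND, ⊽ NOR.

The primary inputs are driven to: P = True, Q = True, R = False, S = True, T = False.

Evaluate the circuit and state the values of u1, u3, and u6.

u1 = True; u3 = False; u6 = True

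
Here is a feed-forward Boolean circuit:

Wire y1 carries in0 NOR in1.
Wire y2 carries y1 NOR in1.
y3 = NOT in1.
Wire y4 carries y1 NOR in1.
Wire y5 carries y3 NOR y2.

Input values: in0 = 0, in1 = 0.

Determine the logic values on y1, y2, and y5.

y1 = 1, y2 = 0, y5 = 0

y1 = in0 NOR in1 = 0 NOR 0 = 1
y2 = y1 NOR in1 = 1 NOR 0 = 0
y3 = NOT in1 = NOT 0 = 1
y5 = y3 NOR y2 = 1 NOR 0 = 0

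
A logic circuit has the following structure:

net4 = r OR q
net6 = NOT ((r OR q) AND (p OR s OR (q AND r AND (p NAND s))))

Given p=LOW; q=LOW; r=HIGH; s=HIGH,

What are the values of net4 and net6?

net4 = HIGH  net6 = LOW

net4 = HIGH OR LOW = HIGH
net6 = NOT ((HIGH OR LOW) AND (LOW OR HIGH OR (LOW AND HIGH AND (LOW NAND HIGH)))) = LOW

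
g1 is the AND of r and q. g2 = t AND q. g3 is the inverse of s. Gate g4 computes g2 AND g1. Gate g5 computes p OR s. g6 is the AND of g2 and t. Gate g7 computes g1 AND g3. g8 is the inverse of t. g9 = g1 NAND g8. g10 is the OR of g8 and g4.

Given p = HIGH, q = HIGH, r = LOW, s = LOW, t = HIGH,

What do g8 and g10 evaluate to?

g8 = LOW, g10 = LOW

g1 = r AND q = LOW AND HIGH = LOW
g2 = t AND q = HIGH AND HIGH = HIGH
g4 = g2 AND g1 = HIGH AND LOW = LOW
g8 = NOT t = NOT HIGH = LOW
g10 = g8 OR g4 = LOW OR LOW = LOW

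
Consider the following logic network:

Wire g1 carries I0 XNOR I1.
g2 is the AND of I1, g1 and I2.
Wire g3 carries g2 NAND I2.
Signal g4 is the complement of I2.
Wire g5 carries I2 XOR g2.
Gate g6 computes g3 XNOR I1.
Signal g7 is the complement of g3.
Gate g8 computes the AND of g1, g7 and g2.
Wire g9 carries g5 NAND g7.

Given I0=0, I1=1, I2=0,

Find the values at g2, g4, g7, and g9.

g2 = 0, g4 = 1, g7 = 0, g9 = 1

g1 = I0 XNOR I1 = 0 XNOR 1 = 0
g2 = I1 AND g1 AND I2 = 1 AND 0 AND 0 = 0
g3 = g2 NAND I2 = 0 NAND 0 = 1
g4 = NOT I2 = NOT 0 = 1
g5 = I2 XOR g2 = 0 XOR 0 = 0
g7 = NOT g3 = NOT 1 = 0
g9 = g5 NAND g7 = 0 NAND 0 = 1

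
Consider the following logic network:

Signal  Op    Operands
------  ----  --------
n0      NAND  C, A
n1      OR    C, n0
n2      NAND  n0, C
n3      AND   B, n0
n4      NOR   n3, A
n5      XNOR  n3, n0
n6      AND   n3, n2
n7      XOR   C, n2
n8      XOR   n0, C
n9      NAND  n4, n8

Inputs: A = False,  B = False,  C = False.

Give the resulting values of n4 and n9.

n4 = True, n9 = False

n0 = C NAND A = False NAND False = True
n3 = B AND n0 = False AND True = False
n4 = n3 NOR A = False NOR False = True
n8 = n0 XOR C = True XOR False = True
n9 = n4 NAND n8 = True NAND True = False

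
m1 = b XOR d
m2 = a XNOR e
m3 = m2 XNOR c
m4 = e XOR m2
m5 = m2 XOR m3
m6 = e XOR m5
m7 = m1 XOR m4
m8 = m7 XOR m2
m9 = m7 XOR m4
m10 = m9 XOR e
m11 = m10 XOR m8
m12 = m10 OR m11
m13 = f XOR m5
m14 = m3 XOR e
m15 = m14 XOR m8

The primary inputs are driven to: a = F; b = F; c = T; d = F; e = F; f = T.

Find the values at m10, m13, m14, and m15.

m10 = F; m13 = T; m14 = T; m15 = T

m1 = b XOR d = F XOR F = F
m2 = a XNOR e = F XNOR F = T
m3 = m2 XNOR c = T XNOR T = T
m4 = e XOR m2 = F XOR T = T
m5 = m2 XOR m3 = T XOR T = F
m7 = m1 XOR m4 = F XOR T = T
m8 = m7 XOR m2 = T XOR T = F
m9 = m7 XOR m4 = T XOR T = F
m10 = m9 XOR e = F XOR F = F
m13 = f XOR m5 = T XOR F = T
m14 = m3 XOR e = T XOR F = T
m15 = m14 XOR m8 = T XOR F = T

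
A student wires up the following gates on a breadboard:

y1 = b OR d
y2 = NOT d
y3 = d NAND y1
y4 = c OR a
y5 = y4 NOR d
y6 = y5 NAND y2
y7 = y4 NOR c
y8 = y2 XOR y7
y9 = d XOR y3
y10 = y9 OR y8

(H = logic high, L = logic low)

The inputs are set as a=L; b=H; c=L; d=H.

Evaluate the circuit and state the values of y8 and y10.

y8 = H, y10 = H

y1 = b OR d = H OR H = H
y2 = NOT d = NOT H = L
y3 = d NAND y1 = H NAND H = L
y4 = c OR a = L OR L = L
y7 = y4 NOR c = L NOR L = H
y8 = y2 XOR y7 = L XOR H = H
y9 = d XOR y3 = H XOR L = H
y10 = y9 OR y8 = H OR H = H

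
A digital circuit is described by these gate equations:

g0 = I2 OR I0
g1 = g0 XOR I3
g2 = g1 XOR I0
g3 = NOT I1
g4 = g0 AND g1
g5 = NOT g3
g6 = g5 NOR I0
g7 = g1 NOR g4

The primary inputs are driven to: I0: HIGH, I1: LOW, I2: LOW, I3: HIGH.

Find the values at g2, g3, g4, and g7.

g2 = HIGH; g3 = HIGH; g4 = LOW; g7 = HIGH

g0 = I2 OR I0 = LOW OR HIGH = HIGH
g1 = g0 XOR I3 = HIGH XOR HIGH = LOW
g2 = g1 XOR I0 = LOW XOR HIGH = HIGH
g3 = NOT I1 = NOT LOW = HIGH
g4 = g0 AND g1 = HIGH AND LOW = LOW
g7 = g1 NOR g4 = LOW NOR LOW = HIGH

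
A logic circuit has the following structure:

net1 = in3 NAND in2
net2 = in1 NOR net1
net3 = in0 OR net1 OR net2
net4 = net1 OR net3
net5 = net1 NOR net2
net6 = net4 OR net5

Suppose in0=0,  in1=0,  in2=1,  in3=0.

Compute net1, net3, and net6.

net1 = in3 NAND in2 = 0 NAND 1 = 1
net2 = in1 NOR net1 = 0 NOR 1 = 0
net3 = in0 OR net1 OR net2 = 0 OR 1 OR 0 = 1
net4 = net1 OR net3 = 1 OR 1 = 1
net5 = net1 NOR net2 = 1 NOR 0 = 0
net6 = net4 OR net5 = 1 OR 0 = 1

net1 = 1; net3 = 1; net6 = 1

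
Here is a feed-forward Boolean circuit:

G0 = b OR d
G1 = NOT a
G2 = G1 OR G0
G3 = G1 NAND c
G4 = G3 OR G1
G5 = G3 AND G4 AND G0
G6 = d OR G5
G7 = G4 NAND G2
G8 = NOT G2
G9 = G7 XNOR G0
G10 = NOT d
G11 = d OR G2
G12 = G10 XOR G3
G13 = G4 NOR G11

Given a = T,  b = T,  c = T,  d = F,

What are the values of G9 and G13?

G0 = b OR d = T OR F = T
G1 = NOT a = NOT T = F
G2 = G1 OR G0 = F OR T = T
G3 = G1 NAND c = F NAND T = T
G4 = G3 OR G1 = T OR F = T
G7 = G4 NAND G2 = T NAND T = F
G9 = G7 XNOR G0 = F XNOR T = F
G11 = d OR G2 = F OR T = T
G13 = G4 NOR G11 = T NOR T = F

G9 = F; G13 = F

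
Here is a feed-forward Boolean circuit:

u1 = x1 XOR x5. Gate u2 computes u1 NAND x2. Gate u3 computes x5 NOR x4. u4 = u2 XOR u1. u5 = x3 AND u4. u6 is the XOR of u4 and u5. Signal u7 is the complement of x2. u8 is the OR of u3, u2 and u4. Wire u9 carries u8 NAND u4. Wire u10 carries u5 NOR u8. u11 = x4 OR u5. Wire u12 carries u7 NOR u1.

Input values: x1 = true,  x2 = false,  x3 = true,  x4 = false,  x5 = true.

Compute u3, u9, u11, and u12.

u1 = x1 XOR x5 = true XOR true = false
u2 = u1 NAND x2 = false NAND false = true
u3 = x5 NOR x4 = true NOR false = false
u4 = u2 XOR u1 = true XOR false = true
u5 = x3 AND u4 = true AND true = true
u7 = NOT x2 = NOT false = true
u8 = u3 OR u2 OR u4 = false OR true OR true = true
u9 = u8 NAND u4 = true NAND true = false
u11 = x4 OR u5 = false OR true = true
u12 = u7 NOR u1 = true NOR false = false

u3 = false; u9 = false; u11 = true; u12 = false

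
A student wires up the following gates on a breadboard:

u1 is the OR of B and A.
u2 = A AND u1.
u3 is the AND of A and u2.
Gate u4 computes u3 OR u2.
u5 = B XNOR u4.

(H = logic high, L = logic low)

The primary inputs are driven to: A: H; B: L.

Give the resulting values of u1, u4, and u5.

u1 = H, u4 = H, u5 = L

u1 = B OR A = L OR H = H
u2 = A AND u1 = H AND H = H
u3 = A AND u2 = H AND H = H
u4 = u3 OR u2 = H OR H = H
u5 = B XNOR u4 = L XNOR H = L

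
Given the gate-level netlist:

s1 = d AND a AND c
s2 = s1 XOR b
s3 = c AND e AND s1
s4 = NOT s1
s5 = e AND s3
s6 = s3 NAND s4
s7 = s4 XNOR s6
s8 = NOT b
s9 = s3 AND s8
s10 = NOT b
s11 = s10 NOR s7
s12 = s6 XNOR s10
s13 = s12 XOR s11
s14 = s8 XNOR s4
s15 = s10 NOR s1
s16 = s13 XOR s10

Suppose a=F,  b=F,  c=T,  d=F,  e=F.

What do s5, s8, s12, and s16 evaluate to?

s5 = F, s8 = T, s12 = T, s16 = F

s1 = d AND a AND c = F AND F AND T = F
s3 = c AND e AND s1 = T AND F AND F = F
s4 = NOT s1 = NOT F = T
s5 = e AND s3 = F AND F = F
s6 = s3 NAND s4 = F NAND T = T
s7 = s4 XNOR s6 = T XNOR T = T
s8 = NOT b = NOT F = T
s10 = NOT b = NOT F = T
s11 = s10 NOR s7 = T NOR T = F
s12 = s6 XNOR s10 = T XNOR T = T
s13 = s12 XOR s11 = T XOR F = T
s16 = s13 XOR s10 = T XOR T = F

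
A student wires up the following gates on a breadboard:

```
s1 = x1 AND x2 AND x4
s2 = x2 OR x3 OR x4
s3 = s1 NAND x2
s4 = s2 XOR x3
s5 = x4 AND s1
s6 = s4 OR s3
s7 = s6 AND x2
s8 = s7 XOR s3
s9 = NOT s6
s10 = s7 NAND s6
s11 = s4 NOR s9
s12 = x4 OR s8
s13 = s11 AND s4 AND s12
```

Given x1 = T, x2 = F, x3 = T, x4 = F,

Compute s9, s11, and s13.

s9 = F  s11 = T  s13 = F

s1 = x1 AND x2 AND x4 = T AND F AND F = F
s2 = x2 OR x3 OR x4 = F OR T OR F = T
s3 = s1 NAND x2 = F NAND F = T
s4 = s2 XOR x3 = T XOR T = F
s6 = s4 OR s3 = F OR T = T
s7 = s6 AND x2 = T AND F = F
s8 = s7 XOR s3 = F XOR T = T
s9 = NOT s6 = NOT T = F
s11 = s4 NOR s9 = F NOR F = T
s12 = x4 OR s8 = F OR T = T
s13 = s11 AND s4 AND s12 = T AND F AND T = F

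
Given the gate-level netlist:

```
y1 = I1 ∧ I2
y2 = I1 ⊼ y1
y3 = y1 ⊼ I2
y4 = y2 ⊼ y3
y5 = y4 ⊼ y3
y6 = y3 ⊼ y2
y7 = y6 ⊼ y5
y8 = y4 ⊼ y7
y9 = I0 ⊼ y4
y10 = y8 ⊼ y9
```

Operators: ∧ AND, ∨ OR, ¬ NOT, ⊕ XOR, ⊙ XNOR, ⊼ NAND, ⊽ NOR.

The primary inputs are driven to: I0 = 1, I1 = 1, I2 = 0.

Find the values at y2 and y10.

y1 = I1 AND I2 = 1 AND 0 = 0
y2 = I1 NAND y1 = 1 NAND 0 = 1
y3 = y1 NAND I2 = 0 NAND 0 = 1
y4 = y2 NAND y3 = 1 NAND 1 = 0
y5 = y4 NAND y3 = 0 NAND 1 = 1
y6 = y3 NAND y2 = 1 NAND 1 = 0
y7 = y6 NAND y5 = 0 NAND 1 = 1
y8 = y4 NAND y7 = 0 NAND 1 = 1
y9 = I0 NAND y4 = 1 NAND 0 = 1
y10 = y8 NAND y9 = 1 NAND 1 = 0

y2 = 1, y10 = 0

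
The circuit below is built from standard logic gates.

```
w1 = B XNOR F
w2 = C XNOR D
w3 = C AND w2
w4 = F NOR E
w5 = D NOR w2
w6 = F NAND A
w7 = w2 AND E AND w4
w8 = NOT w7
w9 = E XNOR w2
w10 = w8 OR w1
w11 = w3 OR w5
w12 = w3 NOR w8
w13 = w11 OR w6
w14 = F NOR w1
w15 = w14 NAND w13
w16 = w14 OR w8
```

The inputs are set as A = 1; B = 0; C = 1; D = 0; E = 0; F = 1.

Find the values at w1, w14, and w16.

w1 = 0  w14 = 0  w16 = 1

w1 = B XNOR F = 0 XNOR 1 = 0
w2 = C XNOR D = 1 XNOR 0 = 0
w4 = F NOR E = 1 NOR 0 = 0
w7 = w2 AND E AND w4 = 0 AND 0 AND 0 = 0
w8 = NOT w7 = NOT 0 = 1
w14 = F NOR w1 = 1 NOR 0 = 0
w16 = w14 OR w8 = 0 OR 1 = 1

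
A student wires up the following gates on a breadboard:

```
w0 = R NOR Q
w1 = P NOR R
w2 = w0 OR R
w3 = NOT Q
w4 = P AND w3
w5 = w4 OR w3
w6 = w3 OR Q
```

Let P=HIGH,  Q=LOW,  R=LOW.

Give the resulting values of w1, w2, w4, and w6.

w0 = R NOR Q = LOW NOR LOW = HIGH
w1 = P NOR R = HIGH NOR LOW = LOW
w2 = w0 OR R = HIGH OR LOW = HIGH
w3 = NOT Q = NOT LOW = HIGH
w4 = P AND w3 = HIGH AND HIGH = HIGH
w6 = w3 OR Q = HIGH OR LOW = HIGH

w1 = LOW; w2 = HIGH; w4 = HIGH; w6 = HIGH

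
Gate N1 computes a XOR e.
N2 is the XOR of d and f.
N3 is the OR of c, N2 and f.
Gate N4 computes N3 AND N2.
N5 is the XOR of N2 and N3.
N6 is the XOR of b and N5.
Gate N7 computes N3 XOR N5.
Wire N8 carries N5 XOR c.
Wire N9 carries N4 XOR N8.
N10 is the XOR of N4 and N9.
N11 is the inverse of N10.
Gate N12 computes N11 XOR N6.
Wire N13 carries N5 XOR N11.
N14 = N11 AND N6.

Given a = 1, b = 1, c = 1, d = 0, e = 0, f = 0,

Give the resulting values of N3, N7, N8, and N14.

N3 = 1, N7 = 0, N8 = 0, N14 = 0

N2 = d XOR f = 0 XOR 0 = 0
N3 = c OR N2 OR f = 1 OR 0 OR 0 = 1
N4 = N3 AND N2 = 1 AND 0 = 0
N5 = N2 XOR N3 = 0 XOR 1 = 1
N6 = b XOR N5 = 1 XOR 1 = 0
N7 = N3 XOR N5 = 1 XOR 1 = 0
N8 = N5 XOR c = 1 XOR 1 = 0
N9 = N4 XOR N8 = 0 XOR 0 = 0
N10 = N4 XOR N9 = 0 XOR 0 = 0
N11 = NOT N10 = NOT 0 = 1
N14 = N11 AND N6 = 1 AND 0 = 0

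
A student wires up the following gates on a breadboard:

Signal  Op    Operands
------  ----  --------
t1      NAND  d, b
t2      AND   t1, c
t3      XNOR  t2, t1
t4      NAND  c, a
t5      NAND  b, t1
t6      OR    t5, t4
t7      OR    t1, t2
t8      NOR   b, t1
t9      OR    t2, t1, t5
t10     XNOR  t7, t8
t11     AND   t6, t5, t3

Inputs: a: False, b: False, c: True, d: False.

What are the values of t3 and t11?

t1 = d NAND b = False NAND False = True
t2 = t1 AND c = True AND True = True
t3 = t2 XNOR t1 = True XNOR True = True
t4 = c NAND a = True NAND False = True
t5 = b NAND t1 = False NAND True = True
t6 = t5 OR t4 = True OR True = True
t11 = t6 AND t5 AND t3 = True AND True AND True = True

t3 = True, t11 = True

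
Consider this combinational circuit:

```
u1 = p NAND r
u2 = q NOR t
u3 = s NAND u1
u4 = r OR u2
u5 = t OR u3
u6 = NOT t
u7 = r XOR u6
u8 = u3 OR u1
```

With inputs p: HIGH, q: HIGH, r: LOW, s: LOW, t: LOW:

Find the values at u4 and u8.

u1 = p NAND r = HIGH NAND LOW = HIGH
u2 = q NOR t = HIGH NOR LOW = LOW
u3 = s NAND u1 = LOW NAND HIGH = HIGH
u4 = r OR u2 = LOW OR LOW = LOW
u8 = u3 OR u1 = HIGH OR HIGH = HIGH

u4 = LOW  u8 = HIGH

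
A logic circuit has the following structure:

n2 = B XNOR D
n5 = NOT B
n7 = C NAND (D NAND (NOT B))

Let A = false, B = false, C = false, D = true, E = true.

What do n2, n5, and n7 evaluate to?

n2 = false, n5 = true, n7 = true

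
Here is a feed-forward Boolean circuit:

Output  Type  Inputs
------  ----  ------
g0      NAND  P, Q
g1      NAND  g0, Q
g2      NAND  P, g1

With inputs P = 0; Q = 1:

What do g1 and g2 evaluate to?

g1 = 0  g2 = 1

g0 = P NAND Q = 0 NAND 1 = 1
g1 = g0 NAND Q = 1 NAND 1 = 0
g2 = P NAND g1 = 0 NAND 0 = 1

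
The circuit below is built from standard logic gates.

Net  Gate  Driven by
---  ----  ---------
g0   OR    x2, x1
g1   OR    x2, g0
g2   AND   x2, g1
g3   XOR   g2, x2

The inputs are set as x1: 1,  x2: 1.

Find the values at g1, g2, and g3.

g0 = x2 OR x1 = 1 OR 1 = 1
g1 = x2 OR g0 = 1 OR 1 = 1
g2 = x2 AND g1 = 1 AND 1 = 1
g3 = g2 XOR x2 = 1 XOR 1 = 0

g1 = 1; g2 = 1; g3 = 0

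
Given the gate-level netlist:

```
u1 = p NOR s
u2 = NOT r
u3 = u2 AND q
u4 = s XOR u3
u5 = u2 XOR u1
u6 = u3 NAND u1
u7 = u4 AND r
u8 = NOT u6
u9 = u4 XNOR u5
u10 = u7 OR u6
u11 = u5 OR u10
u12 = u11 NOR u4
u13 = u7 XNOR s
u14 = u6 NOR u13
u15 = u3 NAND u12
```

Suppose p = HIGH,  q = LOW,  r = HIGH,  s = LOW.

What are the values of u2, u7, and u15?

u1 = p NOR s = HIGH NOR LOW = LOW
u2 = NOT r = NOT HIGH = LOW
u3 = u2 AND q = LOW AND LOW = LOW
u4 = s XOR u3 = LOW XOR LOW = LOW
u5 = u2 XOR u1 = LOW XOR LOW = LOW
u6 = u3 NAND u1 = LOW NAND LOW = HIGH
u7 = u4 AND r = LOW AND HIGH = LOW
u10 = u7 OR u6 = LOW OR HIGH = HIGH
u11 = u5 OR u10 = LOW OR HIGH = HIGH
u12 = u11 NOR u4 = HIGH NOR LOW = LOW
u15 = u3 NAND u12 = LOW NAND LOW = HIGH

u2 = LOW, u7 = LOW, u15 = HIGH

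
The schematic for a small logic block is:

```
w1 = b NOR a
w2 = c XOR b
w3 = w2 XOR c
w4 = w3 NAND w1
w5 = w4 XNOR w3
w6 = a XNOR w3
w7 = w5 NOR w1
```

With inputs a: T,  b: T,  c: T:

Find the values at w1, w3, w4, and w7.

w1 = b NOR a = T NOR T = F
w2 = c XOR b = T XOR T = F
w3 = w2 XOR c = F XOR T = T
w4 = w3 NAND w1 = T NAND F = T
w5 = w4 XNOR w3 = T XNOR T = T
w7 = w5 NOR w1 = T NOR F = F

w1 = F; w3 = T; w4 = T; w7 = F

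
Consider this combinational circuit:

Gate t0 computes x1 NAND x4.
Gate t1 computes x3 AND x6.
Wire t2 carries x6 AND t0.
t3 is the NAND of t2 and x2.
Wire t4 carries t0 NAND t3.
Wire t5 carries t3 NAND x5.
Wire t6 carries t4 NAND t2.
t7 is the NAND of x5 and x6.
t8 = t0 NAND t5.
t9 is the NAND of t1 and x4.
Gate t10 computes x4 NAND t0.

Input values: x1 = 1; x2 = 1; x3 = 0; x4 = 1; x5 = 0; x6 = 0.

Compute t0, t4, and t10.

t0 = 0, t4 = 1, t10 = 1

t0 = x1 NAND x4 = 1 NAND 1 = 0
t2 = x6 AND t0 = 0 AND 0 = 0
t3 = t2 NAND x2 = 0 NAND 1 = 1
t4 = t0 NAND t3 = 0 NAND 1 = 1
t10 = x4 NAND t0 = 1 NAND 0 = 1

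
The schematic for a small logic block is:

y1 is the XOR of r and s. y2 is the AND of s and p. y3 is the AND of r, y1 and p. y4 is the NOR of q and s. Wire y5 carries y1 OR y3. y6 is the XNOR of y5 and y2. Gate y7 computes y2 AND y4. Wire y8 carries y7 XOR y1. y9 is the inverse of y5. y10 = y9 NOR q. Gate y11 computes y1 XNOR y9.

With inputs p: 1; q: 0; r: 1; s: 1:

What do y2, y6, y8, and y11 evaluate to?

y2 = 1, y6 = 0, y8 = 0, y11 = 0

y1 = r XOR s = 1 XOR 1 = 0
y2 = s AND p = 1 AND 1 = 1
y3 = r AND y1 AND p = 1 AND 0 AND 1 = 0
y4 = q NOR s = 0 NOR 1 = 0
y5 = y1 OR y3 = 0 OR 0 = 0
y6 = y5 XNOR y2 = 0 XNOR 1 = 0
y7 = y2 AND y4 = 1 AND 0 = 0
y8 = y7 XOR y1 = 0 XOR 0 = 0
y9 = NOT y5 = NOT 0 = 1
y11 = y1 XNOR y9 = 0 XNOR 1 = 0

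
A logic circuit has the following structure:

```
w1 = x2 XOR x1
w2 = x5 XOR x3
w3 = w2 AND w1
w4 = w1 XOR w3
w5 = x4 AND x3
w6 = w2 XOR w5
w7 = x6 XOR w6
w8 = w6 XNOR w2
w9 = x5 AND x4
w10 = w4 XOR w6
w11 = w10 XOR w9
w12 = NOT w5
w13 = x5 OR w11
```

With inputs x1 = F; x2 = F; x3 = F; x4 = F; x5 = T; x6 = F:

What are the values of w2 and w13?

w1 = x2 XOR x1 = F XOR F = F
w2 = x5 XOR x3 = T XOR F = T
w3 = w2 AND w1 = T AND F = F
w4 = w1 XOR w3 = F XOR F = F
w5 = x4 AND x3 = F AND F = F
w6 = w2 XOR w5 = T XOR F = T
w9 = x5 AND x4 = T AND F = F
w10 = w4 XOR w6 = F XOR T = T
w11 = w10 XOR w9 = T XOR F = T
w13 = x5 OR w11 = T OR T = T

w2 = T  w13 = T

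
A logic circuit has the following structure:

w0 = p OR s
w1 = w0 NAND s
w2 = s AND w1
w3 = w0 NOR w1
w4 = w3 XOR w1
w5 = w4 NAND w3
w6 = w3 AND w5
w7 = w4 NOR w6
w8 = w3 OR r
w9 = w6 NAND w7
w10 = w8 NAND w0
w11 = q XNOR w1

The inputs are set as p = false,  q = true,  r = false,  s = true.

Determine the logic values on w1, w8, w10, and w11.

w1 = false, w8 = false, w10 = true, w11 = false

w0 = p OR s = false OR true = true
w1 = w0 NAND s = true NAND true = false
w3 = w0 NOR w1 = true NOR false = false
w8 = w3 OR r = false OR false = false
w10 = w8 NAND w0 = false NAND true = true
w11 = q XNOR w1 = true XNOR false = false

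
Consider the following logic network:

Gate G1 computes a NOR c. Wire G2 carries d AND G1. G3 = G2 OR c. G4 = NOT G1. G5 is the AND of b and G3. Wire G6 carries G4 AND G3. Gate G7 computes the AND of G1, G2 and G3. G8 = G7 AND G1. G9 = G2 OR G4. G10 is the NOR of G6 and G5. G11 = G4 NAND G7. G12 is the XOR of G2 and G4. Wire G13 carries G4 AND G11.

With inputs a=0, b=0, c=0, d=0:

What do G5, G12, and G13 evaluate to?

G1 = a NOR c = 0 NOR 0 = 1
G2 = d AND G1 = 0 AND 1 = 0
G3 = G2 OR c = 0 OR 0 = 0
G4 = NOT G1 = NOT 1 = 0
G5 = b AND G3 = 0 AND 0 = 0
G7 = G1 AND G2 AND G3 = 1 AND 0 AND 0 = 0
G11 = G4 NAND G7 = 0 NAND 0 = 1
G12 = G2 XOR G4 = 0 XOR 0 = 0
G13 = G4 AND G11 = 0 AND 1 = 0

G5 = 0; G12 = 0; G13 = 0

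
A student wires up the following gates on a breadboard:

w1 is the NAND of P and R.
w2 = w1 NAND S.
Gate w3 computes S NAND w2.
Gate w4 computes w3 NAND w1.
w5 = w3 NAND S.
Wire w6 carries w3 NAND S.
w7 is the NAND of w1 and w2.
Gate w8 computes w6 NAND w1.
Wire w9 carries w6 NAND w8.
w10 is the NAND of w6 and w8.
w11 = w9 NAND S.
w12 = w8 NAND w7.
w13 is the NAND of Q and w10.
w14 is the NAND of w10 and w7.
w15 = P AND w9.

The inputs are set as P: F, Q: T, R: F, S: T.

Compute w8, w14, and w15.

w8 = T; w14 = F; w15 = F

w1 = P NAND R = F NAND F = T
w2 = w1 NAND S = T NAND T = F
w3 = S NAND w2 = T NAND F = T
w6 = w3 NAND S = T NAND T = F
w7 = w1 NAND w2 = T NAND F = T
w8 = w6 NAND w1 = F NAND T = T
w9 = w6 NAND w8 = F NAND T = T
w10 = w6 NAND w8 = F NAND T = T
w14 = w10 NAND w7 = T NAND T = F
w15 = P AND w9 = F AND T = F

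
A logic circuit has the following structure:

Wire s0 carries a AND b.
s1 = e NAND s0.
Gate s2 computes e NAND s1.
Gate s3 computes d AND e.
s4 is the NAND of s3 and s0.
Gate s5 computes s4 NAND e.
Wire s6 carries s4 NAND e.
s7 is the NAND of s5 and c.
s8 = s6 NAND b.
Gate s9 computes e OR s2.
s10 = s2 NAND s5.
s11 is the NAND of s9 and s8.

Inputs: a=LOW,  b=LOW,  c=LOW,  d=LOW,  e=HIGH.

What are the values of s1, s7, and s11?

s0 = a AND b = LOW AND LOW = LOW
s1 = e NAND s0 = HIGH NAND LOW = HIGH
s2 = e NAND s1 = HIGH NAND HIGH = LOW
s3 = d AND e = LOW AND HIGH = LOW
s4 = s3 NAND s0 = LOW NAND LOW = HIGH
s5 = s4 NAND e = HIGH NAND HIGH = LOW
s6 = s4 NAND e = HIGH NAND HIGH = LOW
s7 = s5 NAND c = LOW NAND LOW = HIGH
s8 = s6 NAND b = LOW NAND LOW = HIGH
s9 = e OR s2 = HIGH OR LOW = HIGH
s11 = s9 NAND s8 = HIGH NAND HIGH = LOW

s1 = HIGH, s7 = HIGH, s11 = LOW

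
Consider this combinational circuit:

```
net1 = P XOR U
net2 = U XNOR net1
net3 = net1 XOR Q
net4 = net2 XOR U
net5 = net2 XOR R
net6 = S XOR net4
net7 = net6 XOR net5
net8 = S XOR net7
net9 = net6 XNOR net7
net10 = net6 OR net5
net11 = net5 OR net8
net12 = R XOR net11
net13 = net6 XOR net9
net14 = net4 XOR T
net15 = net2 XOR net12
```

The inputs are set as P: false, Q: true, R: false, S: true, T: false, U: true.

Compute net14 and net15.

net14 = false  net15 = false

net1 = P XOR U = false XOR true = true
net2 = U XNOR net1 = true XNOR true = true
net4 = net2 XOR U = true XOR true = false
net5 = net2 XOR R = true XOR false = true
net6 = S XOR net4 = true XOR false = true
net7 = net6 XOR net5 = true XOR true = false
net8 = S XOR net7 = true XOR false = true
net11 = net5 OR net8 = true OR true = true
net12 = R XOR net11 = false XOR true = true
net14 = net4 XOR T = false XOR false = false
net15 = net2 XOR net12 = true XOR true = false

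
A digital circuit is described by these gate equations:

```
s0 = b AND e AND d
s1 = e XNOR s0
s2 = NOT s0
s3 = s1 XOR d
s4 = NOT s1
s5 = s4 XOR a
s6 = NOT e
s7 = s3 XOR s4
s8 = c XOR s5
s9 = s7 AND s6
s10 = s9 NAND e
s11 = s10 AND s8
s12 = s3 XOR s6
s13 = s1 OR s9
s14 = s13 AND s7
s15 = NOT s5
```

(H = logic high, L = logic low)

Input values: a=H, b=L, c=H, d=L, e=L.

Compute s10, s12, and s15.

s0 = b AND e AND d = L AND L AND L = L
s1 = e XNOR s0 = L XNOR L = H
s3 = s1 XOR d = H XOR L = H
s4 = NOT s1 = NOT H = L
s5 = s4 XOR a = L XOR H = H
s6 = NOT e = NOT L = H
s7 = s3 XOR s4 = H XOR L = H
s9 = s7 AND s6 = H AND H = H
s10 = s9 NAND e = H NAND L = H
s12 = s3 XOR s6 = H XOR H = L
s15 = NOT s5 = NOT H = L

s10 = H, s12 = L, s15 = L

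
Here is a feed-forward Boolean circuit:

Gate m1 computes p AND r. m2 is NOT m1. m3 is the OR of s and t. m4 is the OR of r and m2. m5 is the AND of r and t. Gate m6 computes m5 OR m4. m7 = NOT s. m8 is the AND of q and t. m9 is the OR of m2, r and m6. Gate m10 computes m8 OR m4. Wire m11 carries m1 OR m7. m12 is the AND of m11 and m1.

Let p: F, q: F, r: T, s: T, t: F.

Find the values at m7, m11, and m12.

m7 = F; m11 = F; m12 = F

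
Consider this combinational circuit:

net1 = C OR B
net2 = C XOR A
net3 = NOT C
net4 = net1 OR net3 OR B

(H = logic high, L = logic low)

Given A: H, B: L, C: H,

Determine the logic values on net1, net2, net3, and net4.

net1 = H, net2 = L, net3 = L, net4 = H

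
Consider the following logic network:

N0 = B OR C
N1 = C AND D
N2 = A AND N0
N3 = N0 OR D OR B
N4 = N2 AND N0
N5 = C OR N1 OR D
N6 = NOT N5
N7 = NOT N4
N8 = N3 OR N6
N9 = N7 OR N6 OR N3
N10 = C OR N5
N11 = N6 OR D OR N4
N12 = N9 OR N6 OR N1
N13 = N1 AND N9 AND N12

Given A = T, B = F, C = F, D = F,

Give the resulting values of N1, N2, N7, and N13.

N1 = F, N2 = F, N7 = T, N13 = F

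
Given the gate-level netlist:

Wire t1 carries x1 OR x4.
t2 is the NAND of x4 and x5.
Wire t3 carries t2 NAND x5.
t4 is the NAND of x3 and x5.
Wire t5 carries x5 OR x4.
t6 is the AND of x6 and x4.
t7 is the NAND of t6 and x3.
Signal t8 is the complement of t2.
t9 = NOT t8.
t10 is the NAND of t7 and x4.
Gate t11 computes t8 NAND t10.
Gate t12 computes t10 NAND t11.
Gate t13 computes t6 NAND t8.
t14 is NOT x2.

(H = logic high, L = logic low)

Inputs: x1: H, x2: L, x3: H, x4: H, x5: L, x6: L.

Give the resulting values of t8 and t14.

t8 = L  t14 = H

t2 = x4 NAND x5 = H NAND L = H
t8 = NOT t2 = NOT H = L
t14 = NOT x2 = NOT L = H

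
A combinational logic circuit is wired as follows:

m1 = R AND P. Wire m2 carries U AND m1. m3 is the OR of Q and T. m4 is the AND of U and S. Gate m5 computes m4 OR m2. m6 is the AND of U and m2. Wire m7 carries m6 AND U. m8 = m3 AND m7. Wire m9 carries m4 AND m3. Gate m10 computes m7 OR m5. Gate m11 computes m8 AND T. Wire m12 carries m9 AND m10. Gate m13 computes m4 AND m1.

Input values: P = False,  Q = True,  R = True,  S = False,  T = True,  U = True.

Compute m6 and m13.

m1 = R AND P = True AND False = False
m2 = U AND m1 = True AND False = False
m4 = U AND S = True AND False = False
m6 = U AND m2 = True AND False = False
m13 = m4 AND m1 = False AND False = False

m6 = False  m13 = False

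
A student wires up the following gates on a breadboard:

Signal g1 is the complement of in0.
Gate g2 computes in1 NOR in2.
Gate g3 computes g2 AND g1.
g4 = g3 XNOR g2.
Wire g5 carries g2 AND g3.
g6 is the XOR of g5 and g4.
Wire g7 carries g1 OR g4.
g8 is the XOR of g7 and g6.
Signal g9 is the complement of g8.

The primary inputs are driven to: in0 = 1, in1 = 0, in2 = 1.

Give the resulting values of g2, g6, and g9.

g1 = NOT in0 = NOT 1 = 0
g2 = in1 NOR in2 = 0 NOR 1 = 0
g3 = g2 AND g1 = 0 AND 0 = 0
g4 = g3 XNOR g2 = 0 XNOR 0 = 1
g5 = g2 AND g3 = 0 AND 0 = 0
g6 = g5 XOR g4 = 0 XOR 1 = 1
g7 = g1 OR g4 = 0 OR 1 = 1
g8 = g7 XOR g6 = 1 XOR 1 = 0
g9 = NOT g8 = NOT 0 = 1

g2 = 0; g6 = 1; g9 = 1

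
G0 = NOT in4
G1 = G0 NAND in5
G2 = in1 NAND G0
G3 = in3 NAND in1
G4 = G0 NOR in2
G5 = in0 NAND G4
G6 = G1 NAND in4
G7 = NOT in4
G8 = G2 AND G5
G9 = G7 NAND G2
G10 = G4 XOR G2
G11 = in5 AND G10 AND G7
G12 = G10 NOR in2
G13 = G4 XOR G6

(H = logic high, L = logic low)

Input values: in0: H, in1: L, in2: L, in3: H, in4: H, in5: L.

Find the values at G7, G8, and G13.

G7 = L, G8 = L, G13 = H

G0 = NOT in4 = NOT H = L
G1 = G0 NAND in5 = L NAND L = H
G2 = in1 NAND G0 = L NAND L = H
G4 = G0 NOR in2 = L NOR L = H
G5 = in0 NAND G4 = H NAND H = L
G6 = G1 NAND in4 = H NAND H = L
G7 = NOT in4 = NOT H = L
G8 = G2 AND G5 = H AND L = L
G13 = G4 XOR G6 = H XOR L = H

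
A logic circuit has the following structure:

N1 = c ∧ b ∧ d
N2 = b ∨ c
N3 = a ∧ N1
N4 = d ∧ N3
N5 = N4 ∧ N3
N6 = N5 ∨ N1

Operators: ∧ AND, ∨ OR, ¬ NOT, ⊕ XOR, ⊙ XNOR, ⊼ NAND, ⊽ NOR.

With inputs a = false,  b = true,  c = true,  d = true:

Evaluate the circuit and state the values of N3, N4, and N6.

N1 = c AND b AND d = true AND true AND true = true
N3 = a AND N1 = false AND true = false
N4 = d AND N3 = true AND false = false
N5 = N4 AND N3 = false AND false = false
N6 = N5 OR N1 = false OR true = true

N3 = false  N4 = false  N6 = true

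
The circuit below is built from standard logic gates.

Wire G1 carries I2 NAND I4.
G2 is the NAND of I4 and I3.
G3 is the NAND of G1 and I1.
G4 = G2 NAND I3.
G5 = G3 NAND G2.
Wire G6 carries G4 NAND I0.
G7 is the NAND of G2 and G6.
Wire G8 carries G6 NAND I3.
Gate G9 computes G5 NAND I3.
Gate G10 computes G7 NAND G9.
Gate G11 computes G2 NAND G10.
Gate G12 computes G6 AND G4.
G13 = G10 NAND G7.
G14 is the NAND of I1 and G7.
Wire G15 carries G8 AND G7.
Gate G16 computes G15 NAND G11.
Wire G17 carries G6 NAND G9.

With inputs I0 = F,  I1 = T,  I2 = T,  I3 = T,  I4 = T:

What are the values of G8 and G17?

G8 = F; G17 = T

G1 = I2 NAND I4 = T NAND T = F
G2 = I4 NAND I3 = T NAND T = F
G3 = G1 NAND I1 = F NAND T = T
G4 = G2 NAND I3 = F NAND T = T
G5 = G3 NAND G2 = T NAND F = T
G6 = G4 NAND I0 = T NAND F = T
G8 = G6 NAND I3 = T NAND T = F
G9 = G5 NAND I3 = T NAND T = F
G17 = G6 NAND G9 = T NAND F = T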